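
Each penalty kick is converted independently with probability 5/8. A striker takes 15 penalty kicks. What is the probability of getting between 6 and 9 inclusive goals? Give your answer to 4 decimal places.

0.4963

X ~ Binomial(15, 0.625); P(6 ≤ X ≤ 9) = Σ C(15,k) p^k (1−p)^(15−k) over k:
  k=6: C(15,6)·0.625^6·0.375^9 = 0.043749
  k=7: C(15,7)·0.625^7·0.375^8 = 0.093747
  k=8: C(15,8)·0.625^8·0.375^7 = 0.156246
  k=9: C(15,9)·0.625^9·0.375^6 = 0.202540
Total = 0.496282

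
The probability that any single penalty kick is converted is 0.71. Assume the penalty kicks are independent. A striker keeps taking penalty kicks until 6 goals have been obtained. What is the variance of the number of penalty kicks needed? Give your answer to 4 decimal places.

Y = total penalty kicks until the sixth success; negative binomial with r=6, p=0.71.
Var(Y) = r(1−p)/p² = 6·0.29 / 0.71² = 3.451696

3.4517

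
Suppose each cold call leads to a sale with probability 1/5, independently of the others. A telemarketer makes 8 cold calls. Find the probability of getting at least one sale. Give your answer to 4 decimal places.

P(at least one) = 1 − P(none) = 1 − (1 − 0.20)^8
= 1 − 0.167772 = 0.832228

0.8322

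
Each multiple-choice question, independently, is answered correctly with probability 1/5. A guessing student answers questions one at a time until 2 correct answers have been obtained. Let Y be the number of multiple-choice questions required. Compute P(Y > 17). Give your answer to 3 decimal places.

0.118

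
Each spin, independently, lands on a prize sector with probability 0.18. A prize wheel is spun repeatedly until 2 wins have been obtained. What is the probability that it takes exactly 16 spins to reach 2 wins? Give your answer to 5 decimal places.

0.03020

Y = trial on which the second success occurs; negative binomial, r=2, p=0.18.
P(Y=16) = C(15,1) · p^2 · (1−p)^14
= 15 · 0.0324 · 0.062143 = 0.0302016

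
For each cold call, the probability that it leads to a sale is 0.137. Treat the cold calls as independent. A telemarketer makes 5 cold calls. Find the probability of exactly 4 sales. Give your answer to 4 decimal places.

X ~ Binomial(n=5, p=0.137).
P(X=4) = C(5,4) · p^4 · (1−p)^1
= 5 · 0.00035228 · 0.863 = 0.001520

0.0015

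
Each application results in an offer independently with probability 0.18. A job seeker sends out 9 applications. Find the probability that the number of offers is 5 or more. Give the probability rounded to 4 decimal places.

X ~ Binomial(9, 0.18); P(X ≥ 5) = Σ C(9,k) p^k (1−p)^(9−k) over k:
  k=5: C(9,5)·0.18^5·0.82^4 = 0.010764
  k=6: C(9,6)·0.18^6·0.82^3 = 0.001575
  k=7: C(9,7)·0.18^7·0.82^2 = 0.000148
  k=8: C(9,8)·0.18^8·0.82^1 = 0.000008
  k=9: C(9,9)·0.18^9·0.82^0 = 0.000000
Total = 0.012496

0.0125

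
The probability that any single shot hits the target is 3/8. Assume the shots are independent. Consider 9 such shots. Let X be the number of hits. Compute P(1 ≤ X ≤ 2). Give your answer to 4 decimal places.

X ~ Binomial(9, 0.375); P(1 ≤ X ≤ 2) = Σ C(9,k) p^k (1−p)^(9−k) over k:
  k=1: C(9,1)·0.375^1·0.625^8 = 0.078580
  k=2: C(9,2)·0.375^2·0.625^7 = 0.188593
Total = 0.267173

0.2672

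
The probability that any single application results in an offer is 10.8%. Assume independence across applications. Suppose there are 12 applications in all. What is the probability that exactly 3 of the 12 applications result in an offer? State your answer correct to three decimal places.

0.099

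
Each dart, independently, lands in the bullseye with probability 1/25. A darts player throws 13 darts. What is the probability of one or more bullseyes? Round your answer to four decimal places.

0.4118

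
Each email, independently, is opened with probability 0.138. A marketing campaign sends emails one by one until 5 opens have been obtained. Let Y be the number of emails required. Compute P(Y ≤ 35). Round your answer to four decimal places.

Finishing within 35 emails ⇔ at least 5 successes in the first 35. With X ~ Binomial(35, 0.138), P(Y ≤ 35) = 1 − P(X ≤ 4).
  k=0: C(35,0)·0.138^0·0.862^35 = 0.005530
  k=1: C(35,1)·0.138^1·0.862^34 = 0.030988
  k=2: C(35,2)·0.138^2·0.862^33 = 0.084336
  k=3: C(35,3)·0.138^3·0.862^32 = 0.148518
  k=4: C(35,4)·0.138^4·0.862^31 = 0.190213
1 − 0.459586 = 0.540414

0.5404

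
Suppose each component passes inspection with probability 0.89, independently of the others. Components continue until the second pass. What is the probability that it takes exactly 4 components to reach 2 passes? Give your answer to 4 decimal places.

0.0288

Y = trial on which the second success occurs; negative binomial, r=2, p=0.89.
P(Y=4) = C(3,1) · p^2 · (1−p)^2
= 3 · 0.7921 · 0.0121 = 0.028753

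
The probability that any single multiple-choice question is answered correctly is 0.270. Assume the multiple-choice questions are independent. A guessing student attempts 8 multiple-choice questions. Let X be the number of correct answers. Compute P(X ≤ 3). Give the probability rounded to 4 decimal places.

X ~ Binomial(8, 0.27); P(X ≤ 3) = Σ C(8,k) p^k (1−p)^(8−k) over k:
  k=0: C(8,0)·0.27^0·0.73^8 = 0.080646
  k=1: C(8,1)·0.27^1·0.73^7 = 0.238624
  k=2: C(8,2)·0.27^2·0.73^6 = 0.308903
  k=3: C(8,3)·0.27^3·0.73^5 = 0.228504
Total = 0.856677

0.8567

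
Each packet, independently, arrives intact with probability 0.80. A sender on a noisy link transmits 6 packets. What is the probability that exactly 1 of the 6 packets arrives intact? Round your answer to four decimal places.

X ~ Binomial(n=6, p=0.80).
P(X=1) = C(6,1) · p^1 · (1−p)^5
= 6 · 0.8 · 0.00032 = 0.001536

0.0015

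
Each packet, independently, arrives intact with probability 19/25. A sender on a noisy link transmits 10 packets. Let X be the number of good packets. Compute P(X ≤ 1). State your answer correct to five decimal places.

0.00002

X ~ Binomial(10, 0.76); P(X ≤ 1) = Σ C(10,k) p^k (1−p)^(10−k) over k:
  k=0: C(10,0)·0.76^0·0.24^10 = 0.0000006
  k=1: C(10,1)·0.76^1·0.24^9 = 0.0000201
Total = 0.0000207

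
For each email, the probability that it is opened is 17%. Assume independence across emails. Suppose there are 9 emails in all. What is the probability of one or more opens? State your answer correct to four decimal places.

P(at least one) = 1 − P(none) = 1 − (1 − 0.17)^9
= 1 − 0.186940 = 0.813060

0.8131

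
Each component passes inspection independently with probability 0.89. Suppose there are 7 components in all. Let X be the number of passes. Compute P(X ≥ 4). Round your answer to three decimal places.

0.996

X ~ Binomial(7, 0.89); P(X ≥ 4) = Σ C(7,k) p^k (1−p)^(7−k) over k:
  k=4: C(7,4)·0.89^4·0.11^3 = 0.02923
  k=5: C(7,5)·0.89^5·0.11^2 = 0.14189
  k=6: C(7,6)·0.89^6·0.11^1 = 0.38268
  k=7: C(7,7)·0.89^7·0.11^0 = 0.44231
Total = 0.99611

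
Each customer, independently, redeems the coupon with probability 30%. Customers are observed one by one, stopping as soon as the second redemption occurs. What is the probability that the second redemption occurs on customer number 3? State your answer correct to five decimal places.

0.12600

Y = trial on which the second success occurs; negative binomial, r=2, p=0.30.
P(Y=3) = C(2,1) · p^2 · (1−p)^1
= 2 · 0.09 · 0.7 = 0.1260000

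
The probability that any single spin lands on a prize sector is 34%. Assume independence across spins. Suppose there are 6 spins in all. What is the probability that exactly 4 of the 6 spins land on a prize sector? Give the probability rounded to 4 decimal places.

0.0873

X ~ Binomial(n=6, p=0.34).
P(X=4) = C(6,4) · p^4 · (1−p)^2
= 15 · 0.013363 · 0.4356 = 0.087316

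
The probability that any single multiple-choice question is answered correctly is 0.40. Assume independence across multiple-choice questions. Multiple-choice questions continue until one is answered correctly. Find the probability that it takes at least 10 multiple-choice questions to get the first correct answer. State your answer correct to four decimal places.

Y = number of multiple-choice questions to the first success; geometric, p = 0.40.
P(Y > 9) = P(first 9 all fail) = (1−p)^9 = 0.010078

0.0101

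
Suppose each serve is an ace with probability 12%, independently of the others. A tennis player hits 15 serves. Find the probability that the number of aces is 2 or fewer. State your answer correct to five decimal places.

0.73457

X ~ Binomial(15, 0.12); P(X ≤ 2) = Σ C(15,k) p^k (1−p)^(15−k) over k:
  k=0: C(15,0)·0.12^0·0.88^15 = 0.1469739
  k=1: C(15,1)·0.12^1·0.88^14 = 0.3006283
  k=2: C(15,2)·0.12^2·0.88^13 = 0.2869634
Total = 0.7345656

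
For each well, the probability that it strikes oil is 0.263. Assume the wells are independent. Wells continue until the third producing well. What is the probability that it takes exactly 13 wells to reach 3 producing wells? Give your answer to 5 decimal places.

0.05677

Y = trial on which the third success occurs; negative binomial, r=3, p=0.263.
P(Y=13) = C(12,2) · p^3 · (1−p)^10
= 66 · 0.018191 · 0.04728 = 0.0567657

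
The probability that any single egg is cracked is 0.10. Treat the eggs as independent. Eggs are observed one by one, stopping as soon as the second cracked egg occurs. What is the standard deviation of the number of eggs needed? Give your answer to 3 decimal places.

Y = total eggs until the second success; negative binomial with r=2, p=0.10.
SD(Y) = √[r(1−p)/p²] = √(180.00000) = 13.41641

13.416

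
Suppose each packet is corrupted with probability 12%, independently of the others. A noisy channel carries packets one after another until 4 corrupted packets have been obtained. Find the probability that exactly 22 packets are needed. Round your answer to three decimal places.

0.028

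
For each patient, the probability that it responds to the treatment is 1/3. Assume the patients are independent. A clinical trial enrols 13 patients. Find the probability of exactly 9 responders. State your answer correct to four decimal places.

0.0072

X ~ Binomial(n=13, p=0.333333).
P(X=9) = C(13,9) · p^9 · (1−p)^4
= 715 · 5.0805e-05 · 0.19753 = 0.007175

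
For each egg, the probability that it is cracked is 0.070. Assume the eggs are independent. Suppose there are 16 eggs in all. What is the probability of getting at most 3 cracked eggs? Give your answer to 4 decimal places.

0.9779

X ~ Binomial(16, 0.07); P(X ≤ 3) = Σ C(16,k) p^k (1−p)^(16−k) over k:
  k=0: C(16,0)·0.07^0·0.93^16 = 0.313132
  k=1: C(16,1)·0.07^1·0.93^15 = 0.377105
  k=2: C(16,2)·0.07^2·0.93^14 = 0.212882
  k=3: C(16,3)·0.07^3·0.93^13 = 0.074776
Total = 0.977894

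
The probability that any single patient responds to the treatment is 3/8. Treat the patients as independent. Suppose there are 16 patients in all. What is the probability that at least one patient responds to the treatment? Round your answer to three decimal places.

0.999

P(at least one) = 1 − P(none) = 1 − (1 − 0.375)^16
= 1 − 0.00054 = 0.99946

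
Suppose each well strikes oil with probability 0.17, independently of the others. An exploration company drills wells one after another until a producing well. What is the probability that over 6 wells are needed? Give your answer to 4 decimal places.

Y = number of wells to the first success; geometric, p = 0.17.
P(Y > 6) = P(first 6 all fail) = (1−p)^6 = 0.326940

0.3269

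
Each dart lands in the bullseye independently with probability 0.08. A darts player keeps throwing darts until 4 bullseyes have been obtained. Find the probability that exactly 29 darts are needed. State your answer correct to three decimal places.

0.017

Y = trial on which the fourth success occurs; negative binomial, r=4, p=0.08.
P(Y=29) = C(28,3) · p^4 · (1−p)^25
= 3276 · 4.096e-05 · 0.12436 = 0.01669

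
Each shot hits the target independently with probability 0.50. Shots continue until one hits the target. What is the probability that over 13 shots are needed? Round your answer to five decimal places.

Y = number of shots to the first success; geometric, p = 0.50.
P(Y > 13) = P(first 13 all fail) = (1−p)^13 = 0.0001221

0.00012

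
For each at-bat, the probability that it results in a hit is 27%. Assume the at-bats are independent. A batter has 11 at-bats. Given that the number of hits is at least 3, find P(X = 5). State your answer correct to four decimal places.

0.1658

X ~ Binomial(11, 0.27). Want P(X=5 | X≥3) = P(X=5) / P(X≥3).
P(X=5) = C(11,5)·0.27^5·0.73^6 = 0.100322
P(X≥3) = 1 − 0.031373 − 0.127639 − 0.236046 = 0.604942
Ratio = 0.100322 / 0.604942 = 0.165838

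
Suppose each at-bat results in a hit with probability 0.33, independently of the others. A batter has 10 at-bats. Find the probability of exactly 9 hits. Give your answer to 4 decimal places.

0.0003

X ~ Binomial(n=10, p=0.33).
P(X=9) = C(10,9) · p^9 · (1−p)^1
= 10 · 4.6411e-05 · 0.67 = 0.000311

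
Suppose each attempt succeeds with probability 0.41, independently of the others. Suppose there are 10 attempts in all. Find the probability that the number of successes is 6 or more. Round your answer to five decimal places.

0.18345

X ~ Binomial(10, 0.41); P(X ≥ 6) = Σ C(10,k) p^k (1−p)^(10−k) over k:
  k=6: C(10,6)·0.41^6·0.59^4 = 0.1208733
  k=7: C(10,7)·0.41^7·0.59^3 = 0.0479981
  k=8: C(10,8)·0.41^8·0.59^2 = 0.0125080
  k=9: C(10,9)·0.41^9·0.59^1 = 0.0019316
  k=10: C(10,10)·0.41^10·0.59^0 = 0.0001342
Total = 0.1834452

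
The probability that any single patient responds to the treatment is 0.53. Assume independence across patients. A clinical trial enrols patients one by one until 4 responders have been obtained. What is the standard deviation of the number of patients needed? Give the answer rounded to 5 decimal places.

2.58704

Y = total patients until the fourth success; negative binomial with r=4, p=0.53.
SD(Y) = √[r(1−p)/p²] = √(6.6927732) = 2.5870395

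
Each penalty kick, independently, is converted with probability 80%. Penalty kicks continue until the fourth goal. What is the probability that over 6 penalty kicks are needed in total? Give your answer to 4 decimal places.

0.0989

Needing more than 6 penalty kicks ⇔ fewer than 4 successes in the first 6. With X ~ Binomial(6, 0.80), P(Y > 6) = P(X ≤ 3).
  k=0: C(6,0)·0.80^0·0.20^6 = 0.000064
  k=1: C(6,1)·0.80^1·0.20^5 = 0.001536
  k=2: C(6,2)·0.80^2·0.20^4 = 0.015360
  k=3: C(6,3)·0.80^3·0.20^3 = 0.081920
P(X ≤ 3) = 0.098880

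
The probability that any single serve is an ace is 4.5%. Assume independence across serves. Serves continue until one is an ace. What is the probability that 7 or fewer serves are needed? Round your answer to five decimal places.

0.27552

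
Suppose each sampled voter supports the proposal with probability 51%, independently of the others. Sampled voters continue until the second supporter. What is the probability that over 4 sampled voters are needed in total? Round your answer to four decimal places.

Needing more than 4 sampled voters ⇔ fewer than 2 successes in the first 4. With X ~ Binomial(4, 0.51), P(Y > 4) = P(X ≤ 1).
  k=0: C(4,0)·0.51^0·0.49^4 = 0.057648
  k=1: C(4,1)·0.51^1·0.49^3 = 0.240004
P(X ≤ 1) = 0.297652

0.2977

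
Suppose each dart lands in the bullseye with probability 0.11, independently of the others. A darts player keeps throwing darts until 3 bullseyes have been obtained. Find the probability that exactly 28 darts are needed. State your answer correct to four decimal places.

0.0254

Y = trial on which the third success occurs; negative binomial, r=3, p=0.11.
P(Y=28) = C(27,2) · p^3 · (1−p)^25
= 351 · 0.001331 · 0.054294 = 0.025365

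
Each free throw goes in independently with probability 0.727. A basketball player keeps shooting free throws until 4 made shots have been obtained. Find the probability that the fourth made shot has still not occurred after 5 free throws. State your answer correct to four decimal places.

0.4156

Needing more than 5 free throws ⇔ fewer than 4 successes in the first 5. With X ~ Binomial(5, 0.727), P(Y > 5) = P(X ≤ 3).
  k=0: C(5,0)·0.727^0·0.273^5 = 0.001516
  k=1: C(5,1)·0.727^1·0.273^4 = 0.020191
  k=2: C(5,2)·0.727^2·0.273^3 = 0.107537
  k=3: C(5,3)·0.727^3·0.273^2 = 0.286371
P(X ≤ 3) = 0.415615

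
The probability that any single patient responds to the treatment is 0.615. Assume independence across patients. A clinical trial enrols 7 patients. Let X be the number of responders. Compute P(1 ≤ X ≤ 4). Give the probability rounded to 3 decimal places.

0.546

X ~ Binomial(7, 0.615); P(1 ≤ X ≤ 4) = Σ C(7,k) p^k (1−p)^(7−k) over k:
  k=1: C(7,1)·0.615^1·0.385^6 = 0.01402
  k=2: C(7,2)·0.615^2·0.385^5 = 0.06719
  k=3: C(7,3)·0.615^3·0.385^4 = 0.17887
  k=4: C(7,4)·0.615^4·0.385^3 = 0.28573
Total = 0.54580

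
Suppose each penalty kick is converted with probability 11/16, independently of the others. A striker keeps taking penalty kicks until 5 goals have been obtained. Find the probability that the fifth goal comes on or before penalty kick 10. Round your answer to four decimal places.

0.9428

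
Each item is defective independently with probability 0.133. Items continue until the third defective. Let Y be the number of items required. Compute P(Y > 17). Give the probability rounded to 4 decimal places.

Needing more than 17 items ⇔ fewer than 3 successes in the first 17. With X ~ Binomial(17, 0.133), P(Y > 17) = P(X ≤ 2).
  k=0: C(17,0)·0.133^0·0.867^17 = 0.088374
  k=1: C(17,1)·0.133^1·0.867^16 = 0.230466
  k=2: C(17,2)·0.133^2·0.867^15 = 0.282832
P(X ≤ 2) = 0.601672

0.6017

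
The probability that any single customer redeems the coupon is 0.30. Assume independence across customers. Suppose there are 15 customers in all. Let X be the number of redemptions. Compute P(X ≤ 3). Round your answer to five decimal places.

0.29687

X ~ Binomial(15, 0.30); P(X ≤ 3) = Σ C(15,k) p^k (1−p)^(15−k) over k:
  k=0: C(15,0)·0.30^0·0.70^15 = 0.0047476
  k=1: C(15,1)·0.30^1·0.70^14 = 0.0305200
  k=2: C(15,2)·0.30^2·0.70^13 = 0.0915601
  k=3: C(15,3)·0.30^3·0.70^12 = 0.1700402
Total = 0.2968679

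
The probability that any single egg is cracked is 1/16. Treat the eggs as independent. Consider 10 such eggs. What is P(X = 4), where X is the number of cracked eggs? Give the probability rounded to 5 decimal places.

X ~ Binomial(n=10, p=0.0625).
P(X=4) = C(10,4) · p^4 · (1−p)^6
= 210 · 1.5259e-05 · 0.67893 = 0.0021755

0.00218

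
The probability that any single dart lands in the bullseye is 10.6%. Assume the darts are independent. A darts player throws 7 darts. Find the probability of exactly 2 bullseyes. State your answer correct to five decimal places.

0.13475

X ~ Binomial(n=7, p=0.106).
P(X=2) = C(7,2) · p^2 · (1−p)^5
= 21 · 0.011236 · 0.57107 = 0.1347468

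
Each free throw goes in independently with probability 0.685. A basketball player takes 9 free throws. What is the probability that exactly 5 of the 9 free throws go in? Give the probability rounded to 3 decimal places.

X ~ Binomial(n=9, p=0.685).
P(X=5) = C(9,5) · p^5 · (1−p)^4
= 126 · 0.15082 · 0.0098456 = 0.18710

0.187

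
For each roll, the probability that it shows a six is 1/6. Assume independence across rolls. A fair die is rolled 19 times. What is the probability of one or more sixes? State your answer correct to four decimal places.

P(at least one) = 1 − P(none) = 1 − (1 − 0.166667)^19
= 1 − 0.031301 = 0.968699

0.9687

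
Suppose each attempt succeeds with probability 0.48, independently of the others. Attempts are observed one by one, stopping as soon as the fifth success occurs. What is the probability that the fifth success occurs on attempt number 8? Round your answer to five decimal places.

0.12540

Y = trial on which the fifth success occurs; negative binomial, r=5, p=0.48.
P(Y=8) = C(7,4) · p^5 · (1−p)^3
= 35 · 0.02548 · 0.14061 = 0.1253962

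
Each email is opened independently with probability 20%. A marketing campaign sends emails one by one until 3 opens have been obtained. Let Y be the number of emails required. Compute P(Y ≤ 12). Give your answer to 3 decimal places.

Finishing within 12 emails ⇔ at least 3 successes in the first 12. With X ~ Binomial(12, 0.20), P(Y ≤ 12) = 1 − P(X ≤ 2).
  k=0: C(12,0)·0.20^0·0.80^12 = 0.06872
  k=1: C(12,1)·0.20^1·0.80^11 = 0.20616
  k=2: C(12,2)·0.20^2·0.80^10 = 0.28347
1 − 0.55835 = 0.44165

0.442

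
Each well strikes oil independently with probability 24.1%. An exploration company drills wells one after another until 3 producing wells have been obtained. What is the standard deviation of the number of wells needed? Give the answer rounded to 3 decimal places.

6.261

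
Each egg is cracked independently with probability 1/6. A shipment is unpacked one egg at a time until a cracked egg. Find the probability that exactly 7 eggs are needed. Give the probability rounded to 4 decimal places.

0.0558

Geometric (trials to first success), p = 0.166667.
P(Y = 7) = (1−p)^6 · p = 0.3349 · 0.166667 = 0.055816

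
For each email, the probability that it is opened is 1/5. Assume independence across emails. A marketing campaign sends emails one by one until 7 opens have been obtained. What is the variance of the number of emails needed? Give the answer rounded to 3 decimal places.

Y = total emails until the seventh success; negative binomial with r=7, p=0.20.
Var(Y) = r(1−p)/p² = 7·0.80 / 0.20² = 140.00000

140.000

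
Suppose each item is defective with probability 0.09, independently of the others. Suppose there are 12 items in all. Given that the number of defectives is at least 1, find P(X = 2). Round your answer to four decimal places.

X ~ Binomial(12, 0.09). Want P(X=2 | X≥1) = P(X=2) / P(X≥1).
P(X=2) = C(12,2)·0.09^2·0.91^10 = 0.208182
P(X≥1) = 1 − 0.322475 = 0.677525
Ratio = 0.208182 / 0.677525 = 0.307268

0.3073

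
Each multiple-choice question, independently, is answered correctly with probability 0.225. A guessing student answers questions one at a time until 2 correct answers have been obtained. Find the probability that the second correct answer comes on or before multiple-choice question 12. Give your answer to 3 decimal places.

0.789

Finishing within 12 multiple-choice questions ⇔ at least 2 successes in the first 12. With X ~ Binomial(12, 0.225), P(Y ≤ 12) = 1 − P(X ≤ 1).
  k=0: C(12,0)·0.225^0·0.775^12 = 0.04695
  k=1: C(12,1)·0.225^1·0.775^11 = 0.16356
1 − 0.21051 = 0.78949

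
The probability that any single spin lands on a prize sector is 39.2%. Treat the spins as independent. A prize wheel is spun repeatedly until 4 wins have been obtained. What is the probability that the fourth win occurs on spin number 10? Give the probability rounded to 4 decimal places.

0.1002

Y = trial on which the fourth success occurs; negative binomial, r=4, p=0.392.
P(Y=10) = C(9,3) · p^4 · (1−p)^6
= 84 · 0.023613 · 0.050515 = 0.100195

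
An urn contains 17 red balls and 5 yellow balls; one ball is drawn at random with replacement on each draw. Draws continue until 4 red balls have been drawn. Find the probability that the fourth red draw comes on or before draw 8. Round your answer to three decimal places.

0.982

Finishing within 8 draws ⇔ at least 4 successes in the first 8. With X ~ Binomial(8, 0.772727), P(Y ≤ 8) = 1 − P(X ≤ 3).
  k=0: C(8,0)·0.772727^0·0.227273^8 = 0.00001
  k=1: C(8,1)·0.772727^1·0.227273^7 = 0.00019
  k=2: C(8,2)·0.772727^2·0.227273^6 = 0.00230
  k=3: C(8,3)·0.772727^3·0.227273^5 = 0.01567
1 − 0.01817 = 0.98183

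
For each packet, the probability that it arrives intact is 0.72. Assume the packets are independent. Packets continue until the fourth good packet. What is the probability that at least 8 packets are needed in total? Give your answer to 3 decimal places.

Needing more than 7 packets ⇔ fewer than 4 successes in the first 7. With X ~ Binomial(7, 0.72), P(Y > 7) = P(X ≤ 3).
  k=0: C(7,0)·0.72^0·0.28^7 = 0.00013
  k=1: C(7,1)·0.72^1·0.28^6 = 0.00243
  k=2: C(7,2)·0.72^2·0.28^5 = 0.01874
  k=3: C(7,3)·0.72^3·0.28^4 = 0.08030
P(X ≤ 3) = 0.10160

0.102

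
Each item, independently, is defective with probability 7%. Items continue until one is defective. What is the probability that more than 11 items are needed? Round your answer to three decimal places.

0.450

Y = number of items to the first success; geometric, p = 0.07.
P(Y > 11) = P(first 11 all fail) = (1−p)^11 = 0.45010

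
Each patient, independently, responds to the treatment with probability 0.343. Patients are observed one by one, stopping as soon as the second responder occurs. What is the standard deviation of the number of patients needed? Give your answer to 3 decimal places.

3.342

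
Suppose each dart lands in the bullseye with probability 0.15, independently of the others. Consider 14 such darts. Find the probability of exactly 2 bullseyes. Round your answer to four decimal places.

X ~ Binomial(n=14, p=0.15).
P(X=2) = C(14,2) · p^2 · (1−p)^12
= 91 · 0.0225 · 0.14224 = 0.291240

0.2912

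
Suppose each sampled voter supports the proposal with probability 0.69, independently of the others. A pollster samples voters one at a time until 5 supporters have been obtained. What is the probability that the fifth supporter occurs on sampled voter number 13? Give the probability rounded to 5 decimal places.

0.00660

Y = trial on which the fifth success occurs; negative binomial, r=5, p=0.69.
P(Y=13) = C(12,4) · p^5 · (1−p)^8
= 495 · 0.1564 · 8.5289e-05 = 0.0066030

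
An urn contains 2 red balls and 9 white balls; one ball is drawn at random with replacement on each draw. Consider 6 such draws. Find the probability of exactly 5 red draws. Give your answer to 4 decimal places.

0.0010

X ~ Binomial(n=6, p=0.181818).
P(X=5) = C(6,5) · p^5 · (1−p)^1
= 6 · 0.00019869 · 0.81818 = 0.000975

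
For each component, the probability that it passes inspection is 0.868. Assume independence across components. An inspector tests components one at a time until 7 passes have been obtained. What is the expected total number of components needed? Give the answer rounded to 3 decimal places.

Y = total components until the seventh success; negative binomial with r=7, p=0.868.
E[Y] = r / p = 7 / 0.868 = 8.06452

8.065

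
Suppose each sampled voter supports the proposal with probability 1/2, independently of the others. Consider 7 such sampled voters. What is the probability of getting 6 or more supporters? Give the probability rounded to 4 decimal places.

0.0625

X ~ Binomial(7, 0.50); P(X ≥ 6) = Σ C(7,k) p^k (1−p)^(7−k) over k:
  k=6: C(7,6)·0.50^6·0.50^1 = 0.054688
  k=7: C(7,7)·0.50^7·0.50^0 = 0.007812
Total = 0.062500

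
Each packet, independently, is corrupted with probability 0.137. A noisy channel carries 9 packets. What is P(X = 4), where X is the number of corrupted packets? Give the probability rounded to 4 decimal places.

0.0212

X ~ Binomial(n=9, p=0.137).
P(X=4) = C(9,4) · p^4 · (1−p)^5
= 126 · 0.00035228 · 0.47869 = 0.021247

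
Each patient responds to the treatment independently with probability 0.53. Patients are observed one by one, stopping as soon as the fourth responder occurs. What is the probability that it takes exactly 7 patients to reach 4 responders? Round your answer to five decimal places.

0.16384

Y = trial on which the fourth success occurs; negative binomial, r=4, p=0.53.
P(Y=7) = C(6,3) · p^4 · (1−p)^3
= 20 · 0.078905 · 0.10382 = 0.1638427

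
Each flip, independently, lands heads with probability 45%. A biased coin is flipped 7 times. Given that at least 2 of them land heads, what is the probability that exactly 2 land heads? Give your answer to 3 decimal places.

X ~ Binomial(7, 0.45). Want P(X=2 | X≥2) = P(X=2) / P(X≥2).
P(X=2) = C(7,2)·0.45^2·0.55^5 = 0.21402
P(X≥2) = 1 − 0.01522 − 0.08719 = 0.89758
Ratio = 0.21402 / 0.89758 = 0.23844

0.238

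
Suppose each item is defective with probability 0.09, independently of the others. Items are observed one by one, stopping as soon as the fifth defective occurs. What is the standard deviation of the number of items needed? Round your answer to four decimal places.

Y = total items until the fifth success; negative binomial with r=5, p=0.09.
SD(Y) = √[r(1−p)/p²] = √(561.728395) = 23.700810

23.7008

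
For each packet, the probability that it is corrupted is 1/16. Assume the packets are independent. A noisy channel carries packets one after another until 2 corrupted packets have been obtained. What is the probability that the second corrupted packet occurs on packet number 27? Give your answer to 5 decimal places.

0.02023

Y = trial on which the second success occurs; negative binomial, r=2, p=0.0625.
P(Y=27) = C(26,1) · p^2 · (1−p)^25
= 26 · 0.0039062 · 0.1992 = 0.0202309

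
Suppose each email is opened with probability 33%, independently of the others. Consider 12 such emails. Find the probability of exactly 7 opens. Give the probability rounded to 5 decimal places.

X ~ Binomial(n=12, p=0.33).
P(X=7) = C(12,7) · p^7 · (1−p)^5
= 792 · 0.00042618 · 0.13501 = 0.0455719

0.04557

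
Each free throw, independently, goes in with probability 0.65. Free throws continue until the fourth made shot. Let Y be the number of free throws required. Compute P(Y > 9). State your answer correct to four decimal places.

Needing more than 9 free throws ⇔ fewer than 4 successes in the first 9. With X ~ Binomial(9, 0.65), P(Y > 9) = P(X ≤ 3).
  k=0: C(9,0)·0.65^0·0.35^9 = 0.000079
  k=1: C(9,1)·0.65^1·0.35^8 = 0.001317
  k=2: C(9,2)·0.65^2·0.35^7 = 0.009786
  k=3: C(9,3)·0.65^3·0.35^6 = 0.042406
P(X ≤ 3) = 0.053588

0.0536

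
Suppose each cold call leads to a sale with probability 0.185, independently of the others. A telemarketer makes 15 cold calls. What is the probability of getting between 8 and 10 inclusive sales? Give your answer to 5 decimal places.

0.00253

X ~ Binomial(15, 0.185); P(8 ≤ X ≤ 10) = Σ C(15,k) p^k (1−p)^(15−k) over k:
  k=8: C(15,8)·0.185^8·0.815^7 = 0.0021088
  k=9: C(15,9)·0.185^9·0.815^6 = 0.0003723
  k=10: C(15,10)·0.185^10·0.815^5 = 0.0000507
Total = 0.0025318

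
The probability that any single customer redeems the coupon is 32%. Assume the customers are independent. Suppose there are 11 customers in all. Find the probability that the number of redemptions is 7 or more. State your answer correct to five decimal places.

0.03093

X ~ Binomial(11, 0.32); P(X ≥ 7) = Σ C(11,k) p^k (1−p)^(11−k) over k:
  k=7: C(11,7)·0.32^7·0.68^4 = 0.0242437
  k=8: C(11,8)·0.32^8·0.68^3 = 0.0057044
  k=9: C(11,9)·0.32^9·0.68^2 = 0.0008948
  k=10: C(11,10)·0.32^10·0.68^1 = 0.0000842
  k=11: C(11,11)·0.32^11·0.68^0 = 0.0000036
Total = 0.0309308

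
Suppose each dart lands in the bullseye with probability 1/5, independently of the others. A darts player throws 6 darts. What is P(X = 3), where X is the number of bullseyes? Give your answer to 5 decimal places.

0.08192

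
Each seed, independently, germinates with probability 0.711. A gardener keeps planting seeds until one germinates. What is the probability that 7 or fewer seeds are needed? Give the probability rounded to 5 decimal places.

0.99983

Y = number of seeds to the first success; geometric, p = 0.711.
P(Y ≤ 7) = 1 − (1−p)^7 = 1 − 0.0001684 = 0.9998316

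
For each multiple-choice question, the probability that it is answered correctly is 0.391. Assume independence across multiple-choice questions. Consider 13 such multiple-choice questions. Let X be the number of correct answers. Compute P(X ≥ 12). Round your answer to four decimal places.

0.0001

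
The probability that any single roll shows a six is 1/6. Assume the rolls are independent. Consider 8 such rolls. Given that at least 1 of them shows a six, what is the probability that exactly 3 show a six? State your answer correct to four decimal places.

0.1358

X ~ Binomial(8, 0.166667). Want P(X=3 | X≥1) = P(X=3) / P(X≥1).
P(X=3) = C(8,3)·0.166667^3·0.833333^5 = 0.104190
P(X≥1) = 1 − 0.232568 = 0.767432
Ratio = 0.104190 / 0.767432 = 0.135765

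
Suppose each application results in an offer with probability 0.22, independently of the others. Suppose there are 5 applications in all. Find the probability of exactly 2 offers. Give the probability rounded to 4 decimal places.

0.2297

X ~ Binomial(n=5, p=0.22).
P(X=2) = C(5,2) · p^2 · (1−p)^3
= 10 · 0.0484 · 0.47455 = 0.229683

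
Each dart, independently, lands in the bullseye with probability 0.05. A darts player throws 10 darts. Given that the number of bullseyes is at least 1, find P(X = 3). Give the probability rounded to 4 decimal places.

0.0261

X ~ Binomial(10, 0.05). Want P(X=3 | X≥1) = P(X=3) / P(X≥1).
P(X=3) = C(10,3)·0.05^3·0.95^7 = 0.010475
P(X≥1) = 1 − 0.598737 = 0.401263
Ratio = 0.010475 / 0.401263 = 0.026105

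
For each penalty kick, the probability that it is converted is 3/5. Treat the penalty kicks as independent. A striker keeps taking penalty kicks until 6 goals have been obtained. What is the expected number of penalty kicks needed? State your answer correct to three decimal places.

10.000

Y = total penalty kicks until the sixth success; negative binomial with r=6, p=0.60.
E[Y] = r / p = 6 / 0.60 = 10.00000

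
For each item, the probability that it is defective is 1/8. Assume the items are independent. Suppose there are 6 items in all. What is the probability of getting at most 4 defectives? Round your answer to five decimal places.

X ~ Binomial(6, 0.125); P(X ≤ 4) = Σ C(6,k) p^k (1−p)^(6−k) over k:
  k=0: C(6,0)·0.125^0·0.875^6 = 0.4487953
  k=1: C(6,1)·0.125^1·0.875^5 = 0.3846817
  k=2: C(6,2)·0.125^2·0.875^4 = 0.1373863
  k=3: C(6,3)·0.125^3·0.875^3 = 0.0261688
  k=4: C(6,4)·0.125^4·0.875^2 = 0.0028038
Total = 0.9998360

0.99984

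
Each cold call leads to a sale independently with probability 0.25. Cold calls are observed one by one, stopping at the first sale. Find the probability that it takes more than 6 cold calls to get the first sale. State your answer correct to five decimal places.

Y = number of cold calls to the first success; geometric, p = 0.25.
P(Y > 6) = P(first 6 all fail) = (1−p)^6 = 0.1779785

0.17798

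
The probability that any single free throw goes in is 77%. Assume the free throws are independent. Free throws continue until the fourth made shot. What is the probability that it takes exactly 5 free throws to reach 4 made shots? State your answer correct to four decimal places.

0.3234

Y = trial on which the fourth success occurs; negative binomial, r=4, p=0.77.
P(Y=5) = C(4,3) · p^4 · (1−p)^1
= 4 · 0.35153 · 0.23 = 0.323408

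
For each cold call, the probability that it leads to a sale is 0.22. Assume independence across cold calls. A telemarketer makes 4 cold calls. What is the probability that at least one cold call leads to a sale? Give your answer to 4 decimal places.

P(at least one) = 1 − P(none) = 1 − (1 − 0.22)^4
= 1 − 0.370151 = 0.629849

0.6298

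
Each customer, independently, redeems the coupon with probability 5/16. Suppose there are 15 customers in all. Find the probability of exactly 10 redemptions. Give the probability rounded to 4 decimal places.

0.0041

X ~ Binomial(n=15, p=0.3125).
P(X=10) = C(15,10) · p^10 · (1−p)^5
= 3003 · 8.8818e-06 · 0.15359 = 0.004097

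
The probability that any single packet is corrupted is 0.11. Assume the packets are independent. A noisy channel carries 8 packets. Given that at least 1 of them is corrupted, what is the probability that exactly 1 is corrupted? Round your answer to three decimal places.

0.642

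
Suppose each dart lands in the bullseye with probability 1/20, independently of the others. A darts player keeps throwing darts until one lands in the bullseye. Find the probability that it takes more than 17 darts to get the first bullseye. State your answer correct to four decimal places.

Y = number of darts to the first success; geometric, p = 0.05.
P(Y > 17) = P(first 17 all fail) = (1−p)^17 = 0.418120

0.4181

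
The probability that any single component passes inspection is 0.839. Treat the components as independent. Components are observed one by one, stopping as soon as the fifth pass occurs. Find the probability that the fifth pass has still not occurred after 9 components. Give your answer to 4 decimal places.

0.0077

Needing more than 9 components ⇔ fewer than 5 successes in the first 9. With X ~ Binomial(9, 0.839), P(Y > 9) = P(X ≤ 4).
  k=0: C(9,0)·0.839^0·0.161^9 = 0.000000
  k=1: C(9,1)·0.839^1·0.161^8 = 0.000003
  k=2: C(9,2)·0.839^2·0.161^7 = 0.000071
  k=3: C(9,3)·0.839^3·0.161^6 = 0.000864
  k=4: C(9,4)·0.839^4·0.161^5 = 0.006754
P(X ≤ 4) = 0.007692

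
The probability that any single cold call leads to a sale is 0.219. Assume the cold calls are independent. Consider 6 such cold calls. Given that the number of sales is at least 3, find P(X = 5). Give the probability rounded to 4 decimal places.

0.0191

X ~ Binomial(6, 0.219). Want P(X=5 | X≥3) = P(X=5) / P(X≥3).
P(X=5) = C(6,5)·0.219^5·0.781^1 = 0.002361
P(X≥3) = 1 − 0.226937 − 0.381813 − 0.267660 = 0.123590
Ratio = 0.002361 / 0.123590 = 0.019100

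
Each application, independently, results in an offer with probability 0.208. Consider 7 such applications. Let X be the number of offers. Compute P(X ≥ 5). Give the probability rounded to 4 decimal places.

0.0056

X ~ Binomial(7, 0.208); P(X ≥ 5) = Σ C(7,k) p^k (1−p)^(7−k) over k:
  k=5: C(7,5)·0.208^5·0.792^2 = 0.005128
  k=6: C(7,6)·0.208^6·0.792^1 = 0.000449
  k=7: C(7,7)·0.208^7·0.792^0 = 0.000017
Total = 0.005594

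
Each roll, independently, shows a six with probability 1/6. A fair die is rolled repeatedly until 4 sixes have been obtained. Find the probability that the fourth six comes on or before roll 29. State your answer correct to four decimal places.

0.7358

Finishing within 29 rolls ⇔ at least 4 successes in the first 29. With X ~ Binomial(29, 0.166667), P(Y ≤ 29) = 1 − P(X ≤ 3).
  k=0: C(29,0)·0.166667^0·0.833333^29 = 0.005055
  k=1: C(29,1)·0.166667^1·0.833333^28 = 0.029321
  k=2: C(29,2)·0.166667^2·0.833333^27 = 0.082097
  k=3: C(29,3)·0.166667^3·0.833333^26 = 0.147775
1 − 0.264249 = 0.735751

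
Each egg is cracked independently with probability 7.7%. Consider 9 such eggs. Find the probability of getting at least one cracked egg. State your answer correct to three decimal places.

P(at least one) = 1 − P(none) = 1 − (1 − 0.077)^9
= 1 − 0.48620 = 0.51380

0.514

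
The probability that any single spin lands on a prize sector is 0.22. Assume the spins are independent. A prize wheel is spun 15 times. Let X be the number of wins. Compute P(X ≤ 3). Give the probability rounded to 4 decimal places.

X ~ Binomial(15, 0.22); P(X ≤ 3) = Σ C(15,k) p^k (1−p)^(15−k) over k:
  k=0: C(15,0)·0.22^0·0.78^15 = 0.024067
  k=1: C(15,1)·0.22^1·0.78^14 = 0.101821
  k=2: C(15,2)·0.22^2·0.78^13 = 0.201032
  k=3: C(15,3)·0.22^3·0.78^12 = 0.245705
Total = 0.572625

0.5726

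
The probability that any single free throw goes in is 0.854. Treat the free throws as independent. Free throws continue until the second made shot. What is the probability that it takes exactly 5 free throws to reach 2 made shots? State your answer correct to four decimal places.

0.0091

Y = trial on which the second success occurs; negative binomial, r=2, p=0.854.
P(Y=5) = C(4,1) · p^2 · (1−p)^3
= 4 · 0.72932 · 0.0031121 = 0.009079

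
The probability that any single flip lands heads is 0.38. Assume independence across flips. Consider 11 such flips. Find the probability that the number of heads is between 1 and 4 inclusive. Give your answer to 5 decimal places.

0.58260

X ~ Binomial(11, 0.38); P(1 ≤ X ≤ 4) = Σ C(11,k) p^k (1−p)^(11−k) over k:
  k=1: C(11,1)·0.38^1·0.62^10 = 0.0350827
  k=2: C(11,2)·0.38^2·0.62^9 = 0.1075115
  k=3: C(11,3)·0.38^3·0.62^8 = 0.1976825
  k=4: C(11,4)·0.38^4·0.62^7 = 0.2423205
Total = 0.5825973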